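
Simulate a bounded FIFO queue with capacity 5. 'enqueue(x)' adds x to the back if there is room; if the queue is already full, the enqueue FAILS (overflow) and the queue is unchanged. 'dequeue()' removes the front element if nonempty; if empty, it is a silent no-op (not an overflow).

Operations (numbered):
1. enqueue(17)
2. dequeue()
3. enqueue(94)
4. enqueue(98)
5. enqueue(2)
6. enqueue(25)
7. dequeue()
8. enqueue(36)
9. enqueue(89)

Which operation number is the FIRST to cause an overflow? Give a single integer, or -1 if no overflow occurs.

Answer: -1

Derivation:
1. enqueue(17): size=1
2. dequeue(): size=0
3. enqueue(94): size=1
4. enqueue(98): size=2
5. enqueue(2): size=3
6. enqueue(25): size=4
7. dequeue(): size=3
8. enqueue(36): size=4
9. enqueue(89): size=5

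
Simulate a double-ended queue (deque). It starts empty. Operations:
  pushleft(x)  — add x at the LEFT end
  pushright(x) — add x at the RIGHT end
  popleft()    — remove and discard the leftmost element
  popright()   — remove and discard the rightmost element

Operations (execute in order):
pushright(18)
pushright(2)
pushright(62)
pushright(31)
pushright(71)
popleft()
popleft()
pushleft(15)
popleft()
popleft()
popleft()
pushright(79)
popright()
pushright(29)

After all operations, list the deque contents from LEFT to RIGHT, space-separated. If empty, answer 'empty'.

Answer: 71 29

Derivation:
pushright(18): [18]
pushright(2): [18, 2]
pushright(62): [18, 2, 62]
pushright(31): [18, 2, 62, 31]
pushright(71): [18, 2, 62, 31, 71]
popleft(): [2, 62, 31, 71]
popleft(): [62, 31, 71]
pushleft(15): [15, 62, 31, 71]
popleft(): [62, 31, 71]
popleft(): [31, 71]
popleft(): [71]
pushright(79): [71, 79]
popright(): [71]
pushright(29): [71, 29]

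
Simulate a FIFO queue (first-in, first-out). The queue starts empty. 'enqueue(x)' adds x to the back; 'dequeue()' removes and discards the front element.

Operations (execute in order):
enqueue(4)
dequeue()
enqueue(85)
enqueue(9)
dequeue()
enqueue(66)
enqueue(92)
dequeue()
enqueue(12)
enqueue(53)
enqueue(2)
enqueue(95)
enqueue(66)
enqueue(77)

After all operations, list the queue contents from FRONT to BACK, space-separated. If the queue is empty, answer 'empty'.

enqueue(4): [4]
dequeue(): []
enqueue(85): [85]
enqueue(9): [85, 9]
dequeue(): [9]
enqueue(66): [9, 66]
enqueue(92): [9, 66, 92]
dequeue(): [66, 92]
enqueue(12): [66, 92, 12]
enqueue(53): [66, 92, 12, 53]
enqueue(2): [66, 92, 12, 53, 2]
enqueue(95): [66, 92, 12, 53, 2, 95]
enqueue(66): [66, 92, 12, 53, 2, 95, 66]
enqueue(77): [66, 92, 12, 53, 2, 95, 66, 77]

Answer: 66 92 12 53 2 95 66 77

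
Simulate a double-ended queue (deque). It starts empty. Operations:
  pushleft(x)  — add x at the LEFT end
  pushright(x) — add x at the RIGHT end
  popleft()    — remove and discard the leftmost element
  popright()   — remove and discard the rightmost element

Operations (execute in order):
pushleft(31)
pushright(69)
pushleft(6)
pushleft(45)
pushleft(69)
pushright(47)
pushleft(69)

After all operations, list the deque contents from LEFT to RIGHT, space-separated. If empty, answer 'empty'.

pushleft(31): [31]
pushright(69): [31, 69]
pushleft(6): [6, 31, 69]
pushleft(45): [45, 6, 31, 69]
pushleft(69): [69, 45, 6, 31, 69]
pushright(47): [69, 45, 6, 31, 69, 47]
pushleft(69): [69, 69, 45, 6, 31, 69, 47]

Answer: 69 69 45 6 31 69 47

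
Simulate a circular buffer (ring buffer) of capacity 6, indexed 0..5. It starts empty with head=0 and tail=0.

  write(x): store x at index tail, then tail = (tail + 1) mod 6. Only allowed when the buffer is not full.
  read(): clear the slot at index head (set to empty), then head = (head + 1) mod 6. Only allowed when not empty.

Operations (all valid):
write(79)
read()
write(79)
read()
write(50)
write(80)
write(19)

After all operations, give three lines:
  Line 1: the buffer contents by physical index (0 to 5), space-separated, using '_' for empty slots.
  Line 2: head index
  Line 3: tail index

write(79): buf=[79 _ _ _ _ _], head=0, tail=1, size=1
read(): buf=[_ _ _ _ _ _], head=1, tail=1, size=0
write(79): buf=[_ 79 _ _ _ _], head=1, tail=2, size=1
read(): buf=[_ _ _ _ _ _], head=2, tail=2, size=0
write(50): buf=[_ _ 50 _ _ _], head=2, tail=3, size=1
write(80): buf=[_ _ 50 80 _ _], head=2, tail=4, size=2
write(19): buf=[_ _ 50 80 19 _], head=2, tail=5, size=3

Answer: _ _ 50 80 19 _
2
5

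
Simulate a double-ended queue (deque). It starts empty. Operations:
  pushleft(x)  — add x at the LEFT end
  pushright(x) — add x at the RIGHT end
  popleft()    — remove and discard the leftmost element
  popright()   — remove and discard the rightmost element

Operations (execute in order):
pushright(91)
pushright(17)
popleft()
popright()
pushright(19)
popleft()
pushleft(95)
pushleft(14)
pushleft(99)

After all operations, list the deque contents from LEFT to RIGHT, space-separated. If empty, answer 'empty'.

Answer: 99 14 95

Derivation:
pushright(91): [91]
pushright(17): [91, 17]
popleft(): [17]
popright(): []
pushright(19): [19]
popleft(): []
pushleft(95): [95]
pushleft(14): [14, 95]
pushleft(99): [99, 14, 95]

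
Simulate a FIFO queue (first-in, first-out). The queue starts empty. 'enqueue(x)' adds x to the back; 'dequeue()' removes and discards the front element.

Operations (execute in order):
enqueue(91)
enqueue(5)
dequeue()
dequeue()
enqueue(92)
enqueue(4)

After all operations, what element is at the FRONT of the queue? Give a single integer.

enqueue(91): queue = [91]
enqueue(5): queue = [91, 5]
dequeue(): queue = [5]
dequeue(): queue = []
enqueue(92): queue = [92]
enqueue(4): queue = [92, 4]

Answer: 92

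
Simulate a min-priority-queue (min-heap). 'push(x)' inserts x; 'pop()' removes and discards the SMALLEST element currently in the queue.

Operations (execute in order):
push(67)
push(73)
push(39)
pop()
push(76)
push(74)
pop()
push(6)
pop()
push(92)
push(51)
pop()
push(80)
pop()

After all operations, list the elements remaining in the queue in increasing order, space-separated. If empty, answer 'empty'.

Answer: 74 76 80 92

Derivation:
push(67): heap contents = [67]
push(73): heap contents = [67, 73]
push(39): heap contents = [39, 67, 73]
pop() → 39: heap contents = [67, 73]
push(76): heap contents = [67, 73, 76]
push(74): heap contents = [67, 73, 74, 76]
pop() → 67: heap contents = [73, 74, 76]
push(6): heap contents = [6, 73, 74, 76]
pop() → 6: heap contents = [73, 74, 76]
push(92): heap contents = [73, 74, 76, 92]
push(51): heap contents = [51, 73, 74, 76, 92]
pop() → 51: heap contents = [73, 74, 76, 92]
push(80): heap contents = [73, 74, 76, 80, 92]
pop() → 73: heap contents = [74, 76, 80, 92]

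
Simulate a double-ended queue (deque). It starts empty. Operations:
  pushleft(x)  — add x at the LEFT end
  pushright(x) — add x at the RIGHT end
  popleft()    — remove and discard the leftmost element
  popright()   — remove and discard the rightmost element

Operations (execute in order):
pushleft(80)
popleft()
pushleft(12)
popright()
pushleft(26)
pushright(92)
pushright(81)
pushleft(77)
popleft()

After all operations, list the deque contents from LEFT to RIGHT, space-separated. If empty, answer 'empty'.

pushleft(80): [80]
popleft(): []
pushleft(12): [12]
popright(): []
pushleft(26): [26]
pushright(92): [26, 92]
pushright(81): [26, 92, 81]
pushleft(77): [77, 26, 92, 81]
popleft(): [26, 92, 81]

Answer: 26 92 81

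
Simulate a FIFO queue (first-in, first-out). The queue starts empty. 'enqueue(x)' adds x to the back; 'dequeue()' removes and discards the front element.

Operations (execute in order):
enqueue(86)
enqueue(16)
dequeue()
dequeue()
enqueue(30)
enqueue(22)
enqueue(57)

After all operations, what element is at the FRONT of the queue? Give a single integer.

Answer: 30

Derivation:
enqueue(86): queue = [86]
enqueue(16): queue = [86, 16]
dequeue(): queue = [16]
dequeue(): queue = []
enqueue(30): queue = [30]
enqueue(22): queue = [30, 22]
enqueue(57): queue = [30, 22, 57]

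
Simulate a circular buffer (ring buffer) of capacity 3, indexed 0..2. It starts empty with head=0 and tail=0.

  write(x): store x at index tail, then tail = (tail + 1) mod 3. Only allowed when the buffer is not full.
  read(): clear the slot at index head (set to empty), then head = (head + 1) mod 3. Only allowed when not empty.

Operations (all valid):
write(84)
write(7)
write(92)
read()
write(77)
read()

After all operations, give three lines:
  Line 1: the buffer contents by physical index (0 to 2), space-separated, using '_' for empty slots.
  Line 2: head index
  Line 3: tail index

Answer: 77 _ 92
2
1

Derivation:
write(84): buf=[84 _ _], head=0, tail=1, size=1
write(7): buf=[84 7 _], head=0, tail=2, size=2
write(92): buf=[84 7 92], head=0, tail=0, size=3
read(): buf=[_ 7 92], head=1, tail=0, size=2
write(77): buf=[77 7 92], head=1, tail=1, size=3
read(): buf=[77 _ 92], head=2, tail=1, size=2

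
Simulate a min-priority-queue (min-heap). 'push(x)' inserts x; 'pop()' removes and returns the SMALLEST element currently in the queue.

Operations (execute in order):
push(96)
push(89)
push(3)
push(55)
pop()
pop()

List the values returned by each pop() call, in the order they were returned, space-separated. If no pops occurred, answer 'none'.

push(96): heap contents = [96]
push(89): heap contents = [89, 96]
push(3): heap contents = [3, 89, 96]
push(55): heap contents = [3, 55, 89, 96]
pop() → 3: heap contents = [55, 89, 96]
pop() → 55: heap contents = [89, 96]

Answer: 3 55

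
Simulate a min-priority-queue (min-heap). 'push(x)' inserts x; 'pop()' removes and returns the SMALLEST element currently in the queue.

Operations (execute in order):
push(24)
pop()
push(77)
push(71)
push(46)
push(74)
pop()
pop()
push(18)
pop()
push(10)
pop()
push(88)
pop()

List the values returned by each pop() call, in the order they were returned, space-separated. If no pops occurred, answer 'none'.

push(24): heap contents = [24]
pop() → 24: heap contents = []
push(77): heap contents = [77]
push(71): heap contents = [71, 77]
push(46): heap contents = [46, 71, 77]
push(74): heap contents = [46, 71, 74, 77]
pop() → 46: heap contents = [71, 74, 77]
pop() → 71: heap contents = [74, 77]
push(18): heap contents = [18, 74, 77]
pop() → 18: heap contents = [74, 77]
push(10): heap contents = [10, 74, 77]
pop() → 10: heap contents = [74, 77]
push(88): heap contents = [74, 77, 88]
pop() → 74: heap contents = [77, 88]

Answer: 24 46 71 18 10 74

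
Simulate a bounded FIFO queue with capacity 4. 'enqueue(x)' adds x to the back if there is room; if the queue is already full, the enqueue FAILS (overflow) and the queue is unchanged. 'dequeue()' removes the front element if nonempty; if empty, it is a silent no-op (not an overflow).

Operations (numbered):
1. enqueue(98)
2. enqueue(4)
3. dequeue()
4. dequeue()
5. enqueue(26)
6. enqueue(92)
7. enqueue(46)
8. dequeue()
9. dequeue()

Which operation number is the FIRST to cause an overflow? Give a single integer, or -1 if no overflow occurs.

Answer: -1

Derivation:
1. enqueue(98): size=1
2. enqueue(4): size=2
3. dequeue(): size=1
4. dequeue(): size=0
5. enqueue(26): size=1
6. enqueue(92): size=2
7. enqueue(46): size=3
8. dequeue(): size=2
9. dequeue(): size=1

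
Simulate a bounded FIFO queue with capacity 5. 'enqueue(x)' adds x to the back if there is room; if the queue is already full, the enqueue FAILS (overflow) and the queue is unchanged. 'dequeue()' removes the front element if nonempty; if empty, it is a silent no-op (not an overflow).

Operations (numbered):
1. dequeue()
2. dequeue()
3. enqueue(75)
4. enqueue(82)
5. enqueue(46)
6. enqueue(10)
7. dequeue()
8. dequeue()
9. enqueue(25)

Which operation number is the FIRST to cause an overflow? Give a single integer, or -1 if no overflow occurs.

1. dequeue(): empty, no-op, size=0
2. dequeue(): empty, no-op, size=0
3. enqueue(75): size=1
4. enqueue(82): size=2
5. enqueue(46): size=3
6. enqueue(10): size=4
7. dequeue(): size=3
8. dequeue(): size=2
9. enqueue(25): size=3

Answer: -1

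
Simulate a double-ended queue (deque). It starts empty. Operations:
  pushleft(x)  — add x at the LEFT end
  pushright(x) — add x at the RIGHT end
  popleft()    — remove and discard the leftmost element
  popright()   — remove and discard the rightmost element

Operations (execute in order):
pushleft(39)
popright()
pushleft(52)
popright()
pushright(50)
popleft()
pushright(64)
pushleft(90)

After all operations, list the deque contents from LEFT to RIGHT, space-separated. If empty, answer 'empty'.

Answer: 90 64

Derivation:
pushleft(39): [39]
popright(): []
pushleft(52): [52]
popright(): []
pushright(50): [50]
popleft(): []
pushright(64): [64]
pushleft(90): [90, 64]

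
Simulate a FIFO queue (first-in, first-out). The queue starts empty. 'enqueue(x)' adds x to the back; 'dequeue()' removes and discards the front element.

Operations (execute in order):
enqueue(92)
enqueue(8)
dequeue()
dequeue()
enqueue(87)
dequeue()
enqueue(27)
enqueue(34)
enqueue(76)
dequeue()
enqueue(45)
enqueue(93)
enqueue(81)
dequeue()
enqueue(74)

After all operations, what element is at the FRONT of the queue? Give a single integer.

Answer: 76

Derivation:
enqueue(92): queue = [92]
enqueue(8): queue = [92, 8]
dequeue(): queue = [8]
dequeue(): queue = []
enqueue(87): queue = [87]
dequeue(): queue = []
enqueue(27): queue = [27]
enqueue(34): queue = [27, 34]
enqueue(76): queue = [27, 34, 76]
dequeue(): queue = [34, 76]
enqueue(45): queue = [34, 76, 45]
enqueue(93): queue = [34, 76, 45, 93]
enqueue(81): queue = [34, 76, 45, 93, 81]
dequeue(): queue = [76, 45, 93, 81]
enqueue(74): queue = [76, 45, 93, 81, 74]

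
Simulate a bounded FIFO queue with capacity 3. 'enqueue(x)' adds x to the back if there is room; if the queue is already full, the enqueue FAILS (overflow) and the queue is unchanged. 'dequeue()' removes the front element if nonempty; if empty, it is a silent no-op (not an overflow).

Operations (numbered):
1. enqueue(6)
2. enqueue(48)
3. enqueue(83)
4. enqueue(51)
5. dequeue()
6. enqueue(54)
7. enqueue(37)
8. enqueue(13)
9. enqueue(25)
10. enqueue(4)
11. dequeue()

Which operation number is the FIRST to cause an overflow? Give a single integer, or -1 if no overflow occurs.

Answer: 4

Derivation:
1. enqueue(6): size=1
2. enqueue(48): size=2
3. enqueue(83): size=3
4. enqueue(51): size=3=cap → OVERFLOW (fail)
5. dequeue(): size=2
6. enqueue(54): size=3
7. enqueue(37): size=3=cap → OVERFLOW (fail)
8. enqueue(13): size=3=cap → OVERFLOW (fail)
9. enqueue(25): size=3=cap → OVERFLOW (fail)
10. enqueue(4): size=3=cap → OVERFLOW (fail)
11. dequeue(): size=2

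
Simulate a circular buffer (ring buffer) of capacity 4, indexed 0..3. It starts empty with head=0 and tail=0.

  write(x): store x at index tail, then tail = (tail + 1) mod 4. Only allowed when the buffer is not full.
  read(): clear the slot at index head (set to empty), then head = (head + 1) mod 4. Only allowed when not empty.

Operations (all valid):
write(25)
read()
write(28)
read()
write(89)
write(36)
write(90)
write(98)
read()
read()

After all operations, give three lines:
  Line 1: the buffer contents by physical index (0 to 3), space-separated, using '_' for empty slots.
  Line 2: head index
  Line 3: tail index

write(25): buf=[25 _ _ _], head=0, tail=1, size=1
read(): buf=[_ _ _ _], head=1, tail=1, size=0
write(28): buf=[_ 28 _ _], head=1, tail=2, size=1
read(): buf=[_ _ _ _], head=2, tail=2, size=0
write(89): buf=[_ _ 89 _], head=2, tail=3, size=1
write(36): buf=[_ _ 89 36], head=2, tail=0, size=2
write(90): buf=[90 _ 89 36], head=2, tail=1, size=3
write(98): buf=[90 98 89 36], head=2, tail=2, size=4
read(): buf=[90 98 _ 36], head=3, tail=2, size=3
read(): buf=[90 98 _ _], head=0, tail=2, size=2

Answer: 90 98 _ _
0
2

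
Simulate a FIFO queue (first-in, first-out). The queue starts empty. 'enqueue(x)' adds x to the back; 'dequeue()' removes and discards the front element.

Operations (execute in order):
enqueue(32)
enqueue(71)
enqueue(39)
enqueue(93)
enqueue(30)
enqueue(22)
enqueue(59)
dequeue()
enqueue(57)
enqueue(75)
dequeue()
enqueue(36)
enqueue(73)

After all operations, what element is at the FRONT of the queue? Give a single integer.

Answer: 39

Derivation:
enqueue(32): queue = [32]
enqueue(71): queue = [32, 71]
enqueue(39): queue = [32, 71, 39]
enqueue(93): queue = [32, 71, 39, 93]
enqueue(30): queue = [32, 71, 39, 93, 30]
enqueue(22): queue = [32, 71, 39, 93, 30, 22]
enqueue(59): queue = [32, 71, 39, 93, 30, 22, 59]
dequeue(): queue = [71, 39, 93, 30, 22, 59]
enqueue(57): queue = [71, 39, 93, 30, 22, 59, 57]
enqueue(75): queue = [71, 39, 93, 30, 22, 59, 57, 75]
dequeue(): queue = [39, 93, 30, 22, 59, 57, 75]
enqueue(36): queue = [39, 93, 30, 22, 59, 57, 75, 36]
enqueue(73): queue = [39, 93, 30, 22, 59, 57, 75, 36, 73]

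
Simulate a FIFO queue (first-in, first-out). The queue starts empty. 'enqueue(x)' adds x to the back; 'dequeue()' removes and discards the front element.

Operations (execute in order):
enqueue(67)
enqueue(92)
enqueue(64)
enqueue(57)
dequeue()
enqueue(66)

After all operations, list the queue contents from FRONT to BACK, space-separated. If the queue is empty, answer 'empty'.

Answer: 92 64 57 66

Derivation:
enqueue(67): [67]
enqueue(92): [67, 92]
enqueue(64): [67, 92, 64]
enqueue(57): [67, 92, 64, 57]
dequeue(): [92, 64, 57]
enqueue(66): [92, 64, 57, 66]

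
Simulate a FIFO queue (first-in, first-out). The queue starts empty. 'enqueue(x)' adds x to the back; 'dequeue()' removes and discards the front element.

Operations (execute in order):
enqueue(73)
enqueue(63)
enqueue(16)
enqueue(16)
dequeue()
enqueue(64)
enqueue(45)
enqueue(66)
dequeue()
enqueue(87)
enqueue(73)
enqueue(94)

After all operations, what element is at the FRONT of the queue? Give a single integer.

Answer: 16

Derivation:
enqueue(73): queue = [73]
enqueue(63): queue = [73, 63]
enqueue(16): queue = [73, 63, 16]
enqueue(16): queue = [73, 63, 16, 16]
dequeue(): queue = [63, 16, 16]
enqueue(64): queue = [63, 16, 16, 64]
enqueue(45): queue = [63, 16, 16, 64, 45]
enqueue(66): queue = [63, 16, 16, 64, 45, 66]
dequeue(): queue = [16, 16, 64, 45, 66]
enqueue(87): queue = [16, 16, 64, 45, 66, 87]
enqueue(73): queue = [16, 16, 64, 45, 66, 87, 73]
enqueue(94): queue = [16, 16, 64, 45, 66, 87, 73, 94]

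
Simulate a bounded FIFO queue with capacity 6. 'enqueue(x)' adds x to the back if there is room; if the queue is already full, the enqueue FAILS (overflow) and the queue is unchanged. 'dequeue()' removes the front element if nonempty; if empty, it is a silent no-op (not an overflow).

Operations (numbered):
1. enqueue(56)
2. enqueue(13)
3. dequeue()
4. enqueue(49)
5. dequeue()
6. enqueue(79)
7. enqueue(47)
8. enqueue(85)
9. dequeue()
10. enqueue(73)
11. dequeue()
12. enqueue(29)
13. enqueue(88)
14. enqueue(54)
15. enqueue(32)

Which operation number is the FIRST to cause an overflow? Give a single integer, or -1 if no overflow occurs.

Answer: 15

Derivation:
1. enqueue(56): size=1
2. enqueue(13): size=2
3. dequeue(): size=1
4. enqueue(49): size=2
5. dequeue(): size=1
6. enqueue(79): size=2
7. enqueue(47): size=3
8. enqueue(85): size=4
9. dequeue(): size=3
10. enqueue(73): size=4
11. dequeue(): size=3
12. enqueue(29): size=4
13. enqueue(88): size=5
14. enqueue(54): size=6
15. enqueue(32): size=6=cap → OVERFLOW (fail)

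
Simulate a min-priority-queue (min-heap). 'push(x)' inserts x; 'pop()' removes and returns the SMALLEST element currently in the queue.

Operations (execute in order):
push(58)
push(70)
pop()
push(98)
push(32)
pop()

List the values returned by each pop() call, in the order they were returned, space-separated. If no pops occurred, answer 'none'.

push(58): heap contents = [58]
push(70): heap contents = [58, 70]
pop() → 58: heap contents = [70]
push(98): heap contents = [70, 98]
push(32): heap contents = [32, 70, 98]
pop() → 32: heap contents = [70, 98]

Answer: 58 32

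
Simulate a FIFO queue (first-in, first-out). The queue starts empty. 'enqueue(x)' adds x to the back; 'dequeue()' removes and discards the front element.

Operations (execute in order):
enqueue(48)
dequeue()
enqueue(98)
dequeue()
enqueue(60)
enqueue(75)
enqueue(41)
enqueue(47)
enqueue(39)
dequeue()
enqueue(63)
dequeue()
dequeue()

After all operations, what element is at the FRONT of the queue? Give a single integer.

Answer: 47

Derivation:
enqueue(48): queue = [48]
dequeue(): queue = []
enqueue(98): queue = [98]
dequeue(): queue = []
enqueue(60): queue = [60]
enqueue(75): queue = [60, 75]
enqueue(41): queue = [60, 75, 41]
enqueue(47): queue = [60, 75, 41, 47]
enqueue(39): queue = [60, 75, 41, 47, 39]
dequeue(): queue = [75, 41, 47, 39]
enqueue(63): queue = [75, 41, 47, 39, 63]
dequeue(): queue = [41, 47, 39, 63]
dequeue(): queue = [47, 39, 63]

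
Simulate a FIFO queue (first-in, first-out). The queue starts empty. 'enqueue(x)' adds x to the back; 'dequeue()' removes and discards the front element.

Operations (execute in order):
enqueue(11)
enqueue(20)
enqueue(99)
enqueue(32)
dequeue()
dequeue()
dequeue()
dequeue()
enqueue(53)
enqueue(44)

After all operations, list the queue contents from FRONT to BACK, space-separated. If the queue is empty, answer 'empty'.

enqueue(11): [11]
enqueue(20): [11, 20]
enqueue(99): [11, 20, 99]
enqueue(32): [11, 20, 99, 32]
dequeue(): [20, 99, 32]
dequeue(): [99, 32]
dequeue(): [32]
dequeue(): []
enqueue(53): [53]
enqueue(44): [53, 44]

Answer: 53 44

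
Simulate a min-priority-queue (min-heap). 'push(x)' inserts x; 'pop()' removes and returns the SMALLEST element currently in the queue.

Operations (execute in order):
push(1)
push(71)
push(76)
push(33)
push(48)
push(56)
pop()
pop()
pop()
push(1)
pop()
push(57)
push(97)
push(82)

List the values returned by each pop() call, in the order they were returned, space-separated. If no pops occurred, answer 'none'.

Answer: 1 33 48 1

Derivation:
push(1): heap contents = [1]
push(71): heap contents = [1, 71]
push(76): heap contents = [1, 71, 76]
push(33): heap contents = [1, 33, 71, 76]
push(48): heap contents = [1, 33, 48, 71, 76]
push(56): heap contents = [1, 33, 48, 56, 71, 76]
pop() → 1: heap contents = [33, 48, 56, 71, 76]
pop() → 33: heap contents = [48, 56, 71, 76]
pop() → 48: heap contents = [56, 71, 76]
push(1): heap contents = [1, 56, 71, 76]
pop() → 1: heap contents = [56, 71, 76]
push(57): heap contents = [56, 57, 71, 76]
push(97): heap contents = [56, 57, 71, 76, 97]
push(82): heap contents = [56, 57, 71, 76, 82, 97]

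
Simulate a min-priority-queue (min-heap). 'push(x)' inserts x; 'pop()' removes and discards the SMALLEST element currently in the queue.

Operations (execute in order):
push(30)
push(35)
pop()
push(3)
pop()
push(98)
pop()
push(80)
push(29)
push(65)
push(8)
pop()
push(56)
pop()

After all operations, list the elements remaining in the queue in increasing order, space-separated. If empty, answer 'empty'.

push(30): heap contents = [30]
push(35): heap contents = [30, 35]
pop() → 30: heap contents = [35]
push(3): heap contents = [3, 35]
pop() → 3: heap contents = [35]
push(98): heap contents = [35, 98]
pop() → 35: heap contents = [98]
push(80): heap contents = [80, 98]
push(29): heap contents = [29, 80, 98]
push(65): heap contents = [29, 65, 80, 98]
push(8): heap contents = [8, 29, 65, 80, 98]
pop() → 8: heap contents = [29, 65, 80, 98]
push(56): heap contents = [29, 56, 65, 80, 98]
pop() → 29: heap contents = [56, 65, 80, 98]

Answer: 56 65 80 98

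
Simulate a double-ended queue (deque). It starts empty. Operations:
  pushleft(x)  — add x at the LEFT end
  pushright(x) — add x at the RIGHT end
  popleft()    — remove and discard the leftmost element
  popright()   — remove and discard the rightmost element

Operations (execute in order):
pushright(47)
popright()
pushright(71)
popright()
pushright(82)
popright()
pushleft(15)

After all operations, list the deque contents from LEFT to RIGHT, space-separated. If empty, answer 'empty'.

Answer: 15

Derivation:
pushright(47): [47]
popright(): []
pushright(71): [71]
popright(): []
pushright(82): [82]
popright(): []
pushleft(15): [15]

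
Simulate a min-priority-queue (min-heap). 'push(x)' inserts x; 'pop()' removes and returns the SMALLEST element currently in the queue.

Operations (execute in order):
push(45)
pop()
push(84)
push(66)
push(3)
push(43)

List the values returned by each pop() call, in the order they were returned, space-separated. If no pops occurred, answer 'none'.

Answer: 45

Derivation:
push(45): heap contents = [45]
pop() → 45: heap contents = []
push(84): heap contents = [84]
push(66): heap contents = [66, 84]
push(3): heap contents = [3, 66, 84]
push(43): heap contents = [3, 43, 66, 84]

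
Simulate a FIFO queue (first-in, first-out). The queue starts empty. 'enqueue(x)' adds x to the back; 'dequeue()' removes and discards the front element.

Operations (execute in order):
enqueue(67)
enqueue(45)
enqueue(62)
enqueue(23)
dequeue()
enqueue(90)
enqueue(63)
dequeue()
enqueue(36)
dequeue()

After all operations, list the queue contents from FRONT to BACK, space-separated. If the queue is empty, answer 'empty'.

enqueue(67): [67]
enqueue(45): [67, 45]
enqueue(62): [67, 45, 62]
enqueue(23): [67, 45, 62, 23]
dequeue(): [45, 62, 23]
enqueue(90): [45, 62, 23, 90]
enqueue(63): [45, 62, 23, 90, 63]
dequeue(): [62, 23, 90, 63]
enqueue(36): [62, 23, 90, 63, 36]
dequeue(): [23, 90, 63, 36]

Answer: 23 90 63 36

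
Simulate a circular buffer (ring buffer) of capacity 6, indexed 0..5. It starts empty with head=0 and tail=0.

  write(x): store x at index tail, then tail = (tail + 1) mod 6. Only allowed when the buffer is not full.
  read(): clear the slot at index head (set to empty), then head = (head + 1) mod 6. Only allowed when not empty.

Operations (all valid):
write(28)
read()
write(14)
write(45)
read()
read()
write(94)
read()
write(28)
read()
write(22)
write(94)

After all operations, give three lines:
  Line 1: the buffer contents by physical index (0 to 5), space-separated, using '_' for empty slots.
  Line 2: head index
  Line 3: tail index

write(28): buf=[28 _ _ _ _ _], head=0, tail=1, size=1
read(): buf=[_ _ _ _ _ _], head=1, tail=1, size=0
write(14): buf=[_ 14 _ _ _ _], head=1, tail=2, size=1
write(45): buf=[_ 14 45 _ _ _], head=1, tail=3, size=2
read(): buf=[_ _ 45 _ _ _], head=2, tail=3, size=1
read(): buf=[_ _ _ _ _ _], head=3, tail=3, size=0
write(94): buf=[_ _ _ 94 _ _], head=3, tail=4, size=1
read(): buf=[_ _ _ _ _ _], head=4, tail=4, size=0
write(28): buf=[_ _ _ _ 28 _], head=4, tail=5, size=1
read(): buf=[_ _ _ _ _ _], head=5, tail=5, size=0
write(22): buf=[_ _ _ _ _ 22], head=5, tail=0, size=1
write(94): buf=[94 _ _ _ _ 22], head=5, tail=1, size=2

Answer: 94 _ _ _ _ 22
5
1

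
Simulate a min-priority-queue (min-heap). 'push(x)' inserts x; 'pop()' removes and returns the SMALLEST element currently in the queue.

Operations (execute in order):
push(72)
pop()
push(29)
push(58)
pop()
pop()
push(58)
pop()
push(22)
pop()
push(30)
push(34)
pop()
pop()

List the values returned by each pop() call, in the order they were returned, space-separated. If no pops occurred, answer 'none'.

push(72): heap contents = [72]
pop() → 72: heap contents = []
push(29): heap contents = [29]
push(58): heap contents = [29, 58]
pop() → 29: heap contents = [58]
pop() → 58: heap contents = []
push(58): heap contents = [58]
pop() → 58: heap contents = []
push(22): heap contents = [22]
pop() → 22: heap contents = []
push(30): heap contents = [30]
push(34): heap contents = [30, 34]
pop() → 30: heap contents = [34]
pop() → 34: heap contents = []

Answer: 72 29 58 58 22 30 34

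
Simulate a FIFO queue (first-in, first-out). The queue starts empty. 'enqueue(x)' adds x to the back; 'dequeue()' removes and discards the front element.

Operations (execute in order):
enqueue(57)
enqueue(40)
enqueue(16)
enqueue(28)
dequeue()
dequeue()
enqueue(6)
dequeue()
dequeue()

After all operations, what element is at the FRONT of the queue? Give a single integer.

Answer: 6

Derivation:
enqueue(57): queue = [57]
enqueue(40): queue = [57, 40]
enqueue(16): queue = [57, 40, 16]
enqueue(28): queue = [57, 40, 16, 28]
dequeue(): queue = [40, 16, 28]
dequeue(): queue = [16, 28]
enqueue(6): queue = [16, 28, 6]
dequeue(): queue = [28, 6]
dequeue(): queue = [6]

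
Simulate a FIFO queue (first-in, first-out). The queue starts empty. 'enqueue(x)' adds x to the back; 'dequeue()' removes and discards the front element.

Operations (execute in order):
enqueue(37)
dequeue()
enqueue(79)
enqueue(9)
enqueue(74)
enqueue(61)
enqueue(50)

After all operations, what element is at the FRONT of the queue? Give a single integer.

enqueue(37): queue = [37]
dequeue(): queue = []
enqueue(79): queue = [79]
enqueue(9): queue = [79, 9]
enqueue(74): queue = [79, 9, 74]
enqueue(61): queue = [79, 9, 74, 61]
enqueue(50): queue = [79, 9, 74, 61, 50]

Answer: 79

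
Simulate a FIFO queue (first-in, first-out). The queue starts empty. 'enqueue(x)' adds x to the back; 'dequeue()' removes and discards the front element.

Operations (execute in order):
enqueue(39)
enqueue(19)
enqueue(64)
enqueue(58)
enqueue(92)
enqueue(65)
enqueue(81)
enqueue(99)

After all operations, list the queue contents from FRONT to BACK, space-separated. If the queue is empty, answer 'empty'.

enqueue(39): [39]
enqueue(19): [39, 19]
enqueue(64): [39, 19, 64]
enqueue(58): [39, 19, 64, 58]
enqueue(92): [39, 19, 64, 58, 92]
enqueue(65): [39, 19, 64, 58, 92, 65]
enqueue(81): [39, 19, 64, 58, 92, 65, 81]
enqueue(99): [39, 19, 64, 58, 92, 65, 81, 99]

Answer: 39 19 64 58 92 65 81 99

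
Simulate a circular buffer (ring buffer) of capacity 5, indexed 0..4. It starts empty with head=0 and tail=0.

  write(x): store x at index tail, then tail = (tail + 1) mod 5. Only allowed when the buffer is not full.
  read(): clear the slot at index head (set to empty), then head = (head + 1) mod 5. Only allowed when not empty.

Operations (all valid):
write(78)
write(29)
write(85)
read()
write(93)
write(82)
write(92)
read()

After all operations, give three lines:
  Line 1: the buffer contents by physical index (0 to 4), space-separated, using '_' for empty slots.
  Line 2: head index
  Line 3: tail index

write(78): buf=[78 _ _ _ _], head=0, tail=1, size=1
write(29): buf=[78 29 _ _ _], head=0, tail=2, size=2
write(85): buf=[78 29 85 _ _], head=0, tail=3, size=3
read(): buf=[_ 29 85 _ _], head=1, tail=3, size=2
write(93): buf=[_ 29 85 93 _], head=1, tail=4, size=3
write(82): buf=[_ 29 85 93 82], head=1, tail=0, size=4
write(92): buf=[92 29 85 93 82], head=1, tail=1, size=5
read(): buf=[92 _ 85 93 82], head=2, tail=1, size=4

Answer: 92 _ 85 93 82
2
1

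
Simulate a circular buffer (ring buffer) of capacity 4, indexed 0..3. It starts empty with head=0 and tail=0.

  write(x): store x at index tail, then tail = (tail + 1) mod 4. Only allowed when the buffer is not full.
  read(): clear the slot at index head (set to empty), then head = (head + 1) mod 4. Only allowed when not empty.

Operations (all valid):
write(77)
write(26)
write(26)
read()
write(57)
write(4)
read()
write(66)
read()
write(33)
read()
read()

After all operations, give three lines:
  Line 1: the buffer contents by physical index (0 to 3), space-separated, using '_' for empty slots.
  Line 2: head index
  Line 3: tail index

Answer: _ 66 33 _
1
3

Derivation:
write(77): buf=[77 _ _ _], head=0, tail=1, size=1
write(26): buf=[77 26 _ _], head=0, tail=2, size=2
write(26): buf=[77 26 26 _], head=0, tail=3, size=3
read(): buf=[_ 26 26 _], head=1, tail=3, size=2
write(57): buf=[_ 26 26 57], head=1, tail=0, size=3
write(4): buf=[4 26 26 57], head=1, tail=1, size=4
read(): buf=[4 _ 26 57], head=2, tail=1, size=3
write(66): buf=[4 66 26 57], head=2, tail=2, size=4
read(): buf=[4 66 _ 57], head=3, tail=2, size=3
write(33): buf=[4 66 33 57], head=3, tail=3, size=4
read(): buf=[4 66 33 _], head=0, tail=3, size=3
read(): buf=[_ 66 33 _], head=1, tail=3, size=2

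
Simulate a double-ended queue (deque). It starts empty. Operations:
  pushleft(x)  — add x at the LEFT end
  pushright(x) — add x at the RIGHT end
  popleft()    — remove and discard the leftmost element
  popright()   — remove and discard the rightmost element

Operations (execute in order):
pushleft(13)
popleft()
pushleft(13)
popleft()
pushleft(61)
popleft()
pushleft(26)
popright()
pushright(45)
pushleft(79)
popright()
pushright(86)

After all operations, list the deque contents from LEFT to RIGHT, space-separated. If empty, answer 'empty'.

pushleft(13): [13]
popleft(): []
pushleft(13): [13]
popleft(): []
pushleft(61): [61]
popleft(): []
pushleft(26): [26]
popright(): []
pushright(45): [45]
pushleft(79): [79, 45]
popright(): [79]
pushright(86): [79, 86]

Answer: 79 86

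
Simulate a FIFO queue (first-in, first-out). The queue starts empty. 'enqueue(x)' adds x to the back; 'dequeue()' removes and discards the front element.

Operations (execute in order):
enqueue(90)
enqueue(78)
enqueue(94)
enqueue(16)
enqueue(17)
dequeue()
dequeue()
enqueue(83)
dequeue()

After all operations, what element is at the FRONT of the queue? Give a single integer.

enqueue(90): queue = [90]
enqueue(78): queue = [90, 78]
enqueue(94): queue = [90, 78, 94]
enqueue(16): queue = [90, 78, 94, 16]
enqueue(17): queue = [90, 78, 94, 16, 17]
dequeue(): queue = [78, 94, 16, 17]
dequeue(): queue = [94, 16, 17]
enqueue(83): queue = [94, 16, 17, 83]
dequeue(): queue = [16, 17, 83]

Answer: 16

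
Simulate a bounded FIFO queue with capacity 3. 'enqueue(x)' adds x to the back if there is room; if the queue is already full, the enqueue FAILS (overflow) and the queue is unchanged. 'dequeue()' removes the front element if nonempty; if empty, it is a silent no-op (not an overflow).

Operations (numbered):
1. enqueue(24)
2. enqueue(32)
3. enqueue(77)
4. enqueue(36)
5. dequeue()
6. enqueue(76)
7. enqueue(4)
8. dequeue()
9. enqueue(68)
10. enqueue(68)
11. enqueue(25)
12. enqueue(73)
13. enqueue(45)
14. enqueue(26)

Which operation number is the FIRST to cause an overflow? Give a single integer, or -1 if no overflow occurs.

1. enqueue(24): size=1
2. enqueue(32): size=2
3. enqueue(77): size=3
4. enqueue(36): size=3=cap → OVERFLOW (fail)
5. dequeue(): size=2
6. enqueue(76): size=3
7. enqueue(4): size=3=cap → OVERFLOW (fail)
8. dequeue(): size=2
9. enqueue(68): size=3
10. enqueue(68): size=3=cap → OVERFLOW (fail)
11. enqueue(25): size=3=cap → OVERFLOW (fail)
12. enqueue(73): size=3=cap → OVERFLOW (fail)
13. enqueue(45): size=3=cap → OVERFLOW (fail)
14. enqueue(26): size=3=cap → OVERFLOW (fail)

Answer: 4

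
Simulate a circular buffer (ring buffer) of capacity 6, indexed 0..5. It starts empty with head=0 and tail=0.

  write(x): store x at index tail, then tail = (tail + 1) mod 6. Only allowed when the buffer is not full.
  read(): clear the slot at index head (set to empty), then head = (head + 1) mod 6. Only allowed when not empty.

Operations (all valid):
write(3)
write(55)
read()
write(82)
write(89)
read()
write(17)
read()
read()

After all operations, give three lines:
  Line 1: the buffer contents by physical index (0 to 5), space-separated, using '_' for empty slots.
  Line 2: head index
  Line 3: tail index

write(3): buf=[3 _ _ _ _ _], head=0, tail=1, size=1
write(55): buf=[3 55 _ _ _ _], head=0, tail=2, size=2
read(): buf=[_ 55 _ _ _ _], head=1, tail=2, size=1
write(82): buf=[_ 55 82 _ _ _], head=1, tail=3, size=2
write(89): buf=[_ 55 82 89 _ _], head=1, tail=4, size=3
read(): buf=[_ _ 82 89 _ _], head=2, tail=4, size=2
write(17): buf=[_ _ 82 89 17 _], head=2, tail=5, size=3
read(): buf=[_ _ _ 89 17 _], head=3, tail=5, size=2
read(): buf=[_ _ _ _ 17 _], head=4, tail=5, size=1

Answer: _ _ _ _ 17 _
4
5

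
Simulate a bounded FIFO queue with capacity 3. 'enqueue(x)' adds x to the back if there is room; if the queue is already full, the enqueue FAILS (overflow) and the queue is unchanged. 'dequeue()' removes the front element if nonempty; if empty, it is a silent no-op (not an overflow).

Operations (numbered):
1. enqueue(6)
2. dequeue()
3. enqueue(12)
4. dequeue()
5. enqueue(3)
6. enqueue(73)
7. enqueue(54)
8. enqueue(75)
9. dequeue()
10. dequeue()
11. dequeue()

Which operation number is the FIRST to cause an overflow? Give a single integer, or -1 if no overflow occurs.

Answer: 8

Derivation:
1. enqueue(6): size=1
2. dequeue(): size=0
3. enqueue(12): size=1
4. dequeue(): size=0
5. enqueue(3): size=1
6. enqueue(73): size=2
7. enqueue(54): size=3
8. enqueue(75): size=3=cap → OVERFLOW (fail)
9. dequeue(): size=2
10. dequeue(): size=1
11. dequeue(): size=0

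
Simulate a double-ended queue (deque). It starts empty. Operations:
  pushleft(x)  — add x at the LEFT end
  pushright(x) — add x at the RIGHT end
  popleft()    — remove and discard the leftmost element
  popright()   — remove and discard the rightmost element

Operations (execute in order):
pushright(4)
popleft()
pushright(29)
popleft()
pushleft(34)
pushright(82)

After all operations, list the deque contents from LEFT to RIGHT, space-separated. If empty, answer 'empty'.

Answer: 34 82

Derivation:
pushright(4): [4]
popleft(): []
pushright(29): [29]
popleft(): []
pushleft(34): [34]
pushright(82): [34, 82]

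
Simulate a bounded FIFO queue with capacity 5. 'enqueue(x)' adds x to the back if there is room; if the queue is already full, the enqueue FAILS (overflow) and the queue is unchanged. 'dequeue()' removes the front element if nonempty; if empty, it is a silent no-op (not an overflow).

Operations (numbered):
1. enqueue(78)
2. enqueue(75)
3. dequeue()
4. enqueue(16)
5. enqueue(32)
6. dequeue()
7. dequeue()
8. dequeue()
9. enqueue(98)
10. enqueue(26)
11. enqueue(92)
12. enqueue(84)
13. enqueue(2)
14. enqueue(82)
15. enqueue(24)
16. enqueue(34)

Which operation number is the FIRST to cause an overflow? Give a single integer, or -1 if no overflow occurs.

Answer: 14

Derivation:
1. enqueue(78): size=1
2. enqueue(75): size=2
3. dequeue(): size=1
4. enqueue(16): size=2
5. enqueue(32): size=3
6. dequeue(): size=2
7. dequeue(): size=1
8. dequeue(): size=0
9. enqueue(98): size=1
10. enqueue(26): size=2
11. enqueue(92): size=3
12. enqueue(84): size=4
13. enqueue(2): size=5
14. enqueue(82): size=5=cap → OVERFLOW (fail)
15. enqueue(24): size=5=cap → OVERFLOW (fail)
16. enqueue(34): size=5=cap → OVERFLOW (fail)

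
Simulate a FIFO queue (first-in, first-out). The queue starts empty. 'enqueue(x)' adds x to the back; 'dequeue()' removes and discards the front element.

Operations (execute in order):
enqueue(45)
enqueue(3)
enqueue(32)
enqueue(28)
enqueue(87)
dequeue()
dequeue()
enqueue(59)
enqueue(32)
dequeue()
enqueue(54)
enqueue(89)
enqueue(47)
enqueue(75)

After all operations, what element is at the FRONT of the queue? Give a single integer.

Answer: 28

Derivation:
enqueue(45): queue = [45]
enqueue(3): queue = [45, 3]
enqueue(32): queue = [45, 3, 32]
enqueue(28): queue = [45, 3, 32, 28]
enqueue(87): queue = [45, 3, 32, 28, 87]
dequeue(): queue = [3, 32, 28, 87]
dequeue(): queue = [32, 28, 87]
enqueue(59): queue = [32, 28, 87, 59]
enqueue(32): queue = [32, 28, 87, 59, 32]
dequeue(): queue = [28, 87, 59, 32]
enqueue(54): queue = [28, 87, 59, 32, 54]
enqueue(89): queue = [28, 87, 59, 32, 54, 89]
enqueue(47): queue = [28, 87, 59, 32, 54, 89, 47]
enqueue(75): queue = [28, 87, 59, 32, 54, 89, 47, 75]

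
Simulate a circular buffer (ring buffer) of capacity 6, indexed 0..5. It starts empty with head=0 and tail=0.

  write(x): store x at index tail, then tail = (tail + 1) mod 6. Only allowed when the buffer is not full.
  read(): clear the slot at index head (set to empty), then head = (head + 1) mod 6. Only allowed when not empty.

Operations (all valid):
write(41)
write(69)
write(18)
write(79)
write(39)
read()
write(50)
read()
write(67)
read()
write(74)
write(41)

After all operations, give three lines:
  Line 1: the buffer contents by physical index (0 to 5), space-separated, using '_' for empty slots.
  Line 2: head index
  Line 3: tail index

write(41): buf=[41 _ _ _ _ _], head=0, tail=1, size=1
write(69): buf=[41 69 _ _ _ _], head=0, tail=2, size=2
write(18): buf=[41 69 18 _ _ _], head=0, tail=3, size=3
write(79): buf=[41 69 18 79 _ _], head=0, tail=4, size=4
write(39): buf=[41 69 18 79 39 _], head=0, tail=5, size=5
read(): buf=[_ 69 18 79 39 _], head=1, tail=5, size=4
write(50): buf=[_ 69 18 79 39 50], head=1, tail=0, size=5
read(): buf=[_ _ 18 79 39 50], head=2, tail=0, size=4
write(67): buf=[67 _ 18 79 39 50], head=2, tail=1, size=5
read(): buf=[67 _ _ 79 39 50], head=3, tail=1, size=4
write(74): buf=[67 74 _ 79 39 50], head=3, tail=2, size=5
write(41): buf=[67 74 41 79 39 50], head=3, tail=3, size=6

Answer: 67 74 41 79 39 50
3
3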